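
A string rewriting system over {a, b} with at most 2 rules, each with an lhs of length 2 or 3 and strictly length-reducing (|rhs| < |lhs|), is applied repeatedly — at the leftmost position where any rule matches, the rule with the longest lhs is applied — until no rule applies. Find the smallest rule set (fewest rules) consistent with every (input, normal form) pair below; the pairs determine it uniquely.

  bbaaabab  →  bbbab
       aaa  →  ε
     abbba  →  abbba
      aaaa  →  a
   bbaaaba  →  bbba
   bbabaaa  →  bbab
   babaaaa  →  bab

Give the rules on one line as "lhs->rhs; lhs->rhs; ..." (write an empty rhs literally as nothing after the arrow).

  | bbaaabab => bbbab
  | aaa => ε
  | abbba
  | aaaa => a

aaa->; aba->ab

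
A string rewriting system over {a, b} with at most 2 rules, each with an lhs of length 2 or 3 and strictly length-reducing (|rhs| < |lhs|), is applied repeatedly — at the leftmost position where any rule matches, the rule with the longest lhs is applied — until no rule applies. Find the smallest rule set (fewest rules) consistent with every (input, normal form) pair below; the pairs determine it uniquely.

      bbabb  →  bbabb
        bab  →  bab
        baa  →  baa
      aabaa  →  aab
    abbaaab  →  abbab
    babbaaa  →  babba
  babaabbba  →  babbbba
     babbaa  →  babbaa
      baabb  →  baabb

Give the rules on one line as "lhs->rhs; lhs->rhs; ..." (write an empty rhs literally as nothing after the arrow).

  | bbabb
  | bab
  | baa
  | aabaa => aaba => aab

aaa->a; aba->ab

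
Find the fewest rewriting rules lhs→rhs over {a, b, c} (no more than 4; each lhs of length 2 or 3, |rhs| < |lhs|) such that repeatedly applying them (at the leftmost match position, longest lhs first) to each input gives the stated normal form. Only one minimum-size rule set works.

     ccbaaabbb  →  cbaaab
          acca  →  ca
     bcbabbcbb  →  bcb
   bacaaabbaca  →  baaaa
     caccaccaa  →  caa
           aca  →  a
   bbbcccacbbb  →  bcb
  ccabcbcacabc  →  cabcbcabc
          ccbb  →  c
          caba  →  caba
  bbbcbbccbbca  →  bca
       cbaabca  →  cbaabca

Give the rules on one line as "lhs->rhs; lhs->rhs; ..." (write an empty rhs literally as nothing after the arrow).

ac->; bb->; cc->c

  | ccbaaabbb => cbaaabbb => cbaaab
  | acca => ca
  | bcbabbcbb => bcbacbb => bcbbb => bcb
  | bacaaabbaca => baaabbaca => baaaaca => baaaa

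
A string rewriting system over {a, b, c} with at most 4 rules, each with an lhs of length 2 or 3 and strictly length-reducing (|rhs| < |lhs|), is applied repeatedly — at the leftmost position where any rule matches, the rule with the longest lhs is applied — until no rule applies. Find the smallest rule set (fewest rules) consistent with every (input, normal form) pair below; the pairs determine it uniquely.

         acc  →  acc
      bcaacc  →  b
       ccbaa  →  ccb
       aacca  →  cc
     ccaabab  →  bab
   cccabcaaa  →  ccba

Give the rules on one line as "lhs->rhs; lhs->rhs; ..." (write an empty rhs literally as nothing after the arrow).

  | acc
  | bcaacc => baacc => bccc => bcc => bc => b
  | ccbaa => ccbc => ccb
  | aacca => ccca => cc

aa->c; bc->b; ca->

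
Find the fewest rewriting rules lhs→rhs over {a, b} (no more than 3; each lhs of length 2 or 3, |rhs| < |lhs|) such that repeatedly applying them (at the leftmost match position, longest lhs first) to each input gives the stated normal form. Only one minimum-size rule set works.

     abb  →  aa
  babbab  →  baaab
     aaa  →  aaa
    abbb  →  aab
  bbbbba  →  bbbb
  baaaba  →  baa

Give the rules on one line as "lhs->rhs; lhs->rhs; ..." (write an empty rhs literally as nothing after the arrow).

aba->; abb->aa; bba->b

  | abb => aa
  | babbab => baaab
  | aaa
  | abbb => aab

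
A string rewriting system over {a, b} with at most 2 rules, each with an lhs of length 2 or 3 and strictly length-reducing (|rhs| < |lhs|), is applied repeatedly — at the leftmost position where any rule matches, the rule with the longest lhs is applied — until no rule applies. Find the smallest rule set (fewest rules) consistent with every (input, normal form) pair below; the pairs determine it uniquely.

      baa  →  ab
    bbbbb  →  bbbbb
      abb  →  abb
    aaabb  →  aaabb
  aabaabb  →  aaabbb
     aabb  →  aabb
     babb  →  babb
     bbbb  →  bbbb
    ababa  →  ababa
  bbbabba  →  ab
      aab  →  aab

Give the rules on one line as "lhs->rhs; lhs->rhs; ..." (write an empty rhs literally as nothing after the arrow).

  | baa => ab
  | bbbbb
  | abb
  | aaabb

baa->ab; bba->a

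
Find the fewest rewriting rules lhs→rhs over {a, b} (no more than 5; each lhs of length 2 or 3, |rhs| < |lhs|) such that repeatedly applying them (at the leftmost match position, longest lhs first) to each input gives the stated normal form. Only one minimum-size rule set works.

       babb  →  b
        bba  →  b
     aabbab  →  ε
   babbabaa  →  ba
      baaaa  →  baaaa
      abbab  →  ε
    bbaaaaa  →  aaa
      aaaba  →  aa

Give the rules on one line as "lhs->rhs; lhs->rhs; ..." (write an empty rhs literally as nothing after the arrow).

  | babb => bbb => b
  | bba => ab => b
  | aabbab => abbab => bbab => abb => bb => ε
  | babbabaa => bbbabaa => babaa => ba

ab->b; aba->; bb->; bba->ab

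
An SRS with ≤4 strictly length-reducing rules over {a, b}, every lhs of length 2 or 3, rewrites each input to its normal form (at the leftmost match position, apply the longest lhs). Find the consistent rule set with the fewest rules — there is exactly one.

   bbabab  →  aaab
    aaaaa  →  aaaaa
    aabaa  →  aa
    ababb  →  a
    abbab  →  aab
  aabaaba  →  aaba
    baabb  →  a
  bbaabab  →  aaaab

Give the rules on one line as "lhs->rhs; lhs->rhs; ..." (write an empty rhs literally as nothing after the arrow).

abb->bb; baa->; bab->ab; bb->a

  | bbabab => aabab => aaab
  | aaaaa
  | aabaa => aa
  | ababb => aabb => abb => bb => a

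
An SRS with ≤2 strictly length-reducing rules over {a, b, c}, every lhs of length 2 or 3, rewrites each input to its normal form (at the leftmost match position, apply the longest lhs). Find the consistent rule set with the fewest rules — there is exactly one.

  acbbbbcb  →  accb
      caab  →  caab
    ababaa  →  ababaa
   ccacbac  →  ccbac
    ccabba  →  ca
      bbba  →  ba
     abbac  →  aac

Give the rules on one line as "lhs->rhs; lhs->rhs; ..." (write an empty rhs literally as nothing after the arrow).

bb->; cca->c

  | acbbbbcb => acbbcb => accb
  | caab
  | ababaa
  | ccacbac => ccbac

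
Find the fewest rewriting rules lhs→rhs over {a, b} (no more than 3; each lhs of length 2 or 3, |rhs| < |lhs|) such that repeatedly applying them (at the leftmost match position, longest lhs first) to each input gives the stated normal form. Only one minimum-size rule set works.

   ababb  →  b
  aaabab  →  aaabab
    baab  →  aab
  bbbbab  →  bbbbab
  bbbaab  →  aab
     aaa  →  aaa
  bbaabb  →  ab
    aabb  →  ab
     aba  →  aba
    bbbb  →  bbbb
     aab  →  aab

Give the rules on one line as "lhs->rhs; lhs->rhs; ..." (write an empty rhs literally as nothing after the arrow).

abb->b; baa->aa

  | ababb => abb => b
  | aaabab
  | baab => aab
  | bbbbab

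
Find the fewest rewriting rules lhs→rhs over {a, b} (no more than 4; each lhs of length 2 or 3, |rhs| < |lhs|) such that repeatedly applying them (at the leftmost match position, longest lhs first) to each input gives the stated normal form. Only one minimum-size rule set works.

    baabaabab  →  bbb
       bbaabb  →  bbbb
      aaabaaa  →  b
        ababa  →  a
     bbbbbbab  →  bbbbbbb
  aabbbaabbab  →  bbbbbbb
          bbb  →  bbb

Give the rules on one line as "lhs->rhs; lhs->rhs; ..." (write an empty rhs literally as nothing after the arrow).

  | baabaabab => abaabab => aabab => bbab => bbb
  | bbaabb => bbabb => bbbb
  | aaabaaa => babaaa => baaa => aa => b
  | ababa => aba => a

aa->b; ba->; bba->bb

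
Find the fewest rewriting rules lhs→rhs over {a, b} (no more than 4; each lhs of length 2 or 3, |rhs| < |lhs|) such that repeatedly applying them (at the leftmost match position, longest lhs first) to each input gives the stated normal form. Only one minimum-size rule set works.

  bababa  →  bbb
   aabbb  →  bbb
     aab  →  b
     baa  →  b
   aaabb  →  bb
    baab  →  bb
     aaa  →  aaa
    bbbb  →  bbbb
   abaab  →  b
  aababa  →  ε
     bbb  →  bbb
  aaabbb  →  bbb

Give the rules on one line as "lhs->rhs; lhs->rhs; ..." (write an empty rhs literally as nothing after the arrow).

ab->b; aba->; ba->b

  | bababa => bbaba => bbba => bbb
  | aabbb => abbb => bbb
  | aab => ab => b
  | baa => ba => b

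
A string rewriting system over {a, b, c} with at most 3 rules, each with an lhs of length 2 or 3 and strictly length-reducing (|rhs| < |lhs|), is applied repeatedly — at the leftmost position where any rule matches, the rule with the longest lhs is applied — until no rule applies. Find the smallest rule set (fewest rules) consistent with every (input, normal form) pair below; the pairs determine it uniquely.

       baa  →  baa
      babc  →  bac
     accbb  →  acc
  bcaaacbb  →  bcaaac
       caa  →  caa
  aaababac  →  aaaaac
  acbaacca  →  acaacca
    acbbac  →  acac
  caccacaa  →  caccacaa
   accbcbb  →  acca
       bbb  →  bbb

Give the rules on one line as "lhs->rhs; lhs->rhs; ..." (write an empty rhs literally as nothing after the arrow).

  | baa
  | babc => bac
  | accbb => accb => acc
  | bcaaacbb => bcaaacb => bcaaac

ab->a; cb->c; cbc->ca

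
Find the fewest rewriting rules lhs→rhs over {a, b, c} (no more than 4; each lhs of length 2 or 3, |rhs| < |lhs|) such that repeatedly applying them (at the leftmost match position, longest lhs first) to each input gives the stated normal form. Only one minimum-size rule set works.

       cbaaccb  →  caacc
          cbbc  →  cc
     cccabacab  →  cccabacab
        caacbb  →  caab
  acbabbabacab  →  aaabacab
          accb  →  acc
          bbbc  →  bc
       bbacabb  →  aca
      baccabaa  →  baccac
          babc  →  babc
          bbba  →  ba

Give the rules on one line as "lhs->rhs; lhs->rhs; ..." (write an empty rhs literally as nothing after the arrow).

  | cbaaccb => caaccb => caacc
  | cbbc => cbc => cc
  | cccabacab
  | caacbb => caab

acb->a; baa->c; bb->; cb->c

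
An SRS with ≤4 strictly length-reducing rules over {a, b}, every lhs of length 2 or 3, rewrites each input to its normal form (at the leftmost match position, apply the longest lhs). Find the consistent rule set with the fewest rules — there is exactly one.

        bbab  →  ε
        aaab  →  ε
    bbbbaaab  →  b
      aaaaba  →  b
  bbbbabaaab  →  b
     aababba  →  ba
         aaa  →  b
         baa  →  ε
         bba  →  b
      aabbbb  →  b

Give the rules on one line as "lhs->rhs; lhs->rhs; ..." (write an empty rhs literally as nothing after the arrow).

aa->b; aaa->aa; bb->; bba->b

  | bbab => bb => ε
  | aaab => aab => bb => ε
  | bbbbaaab => bbaaab => baab => bbb => b
  | aaaaba => aaaba => aaba => bba => b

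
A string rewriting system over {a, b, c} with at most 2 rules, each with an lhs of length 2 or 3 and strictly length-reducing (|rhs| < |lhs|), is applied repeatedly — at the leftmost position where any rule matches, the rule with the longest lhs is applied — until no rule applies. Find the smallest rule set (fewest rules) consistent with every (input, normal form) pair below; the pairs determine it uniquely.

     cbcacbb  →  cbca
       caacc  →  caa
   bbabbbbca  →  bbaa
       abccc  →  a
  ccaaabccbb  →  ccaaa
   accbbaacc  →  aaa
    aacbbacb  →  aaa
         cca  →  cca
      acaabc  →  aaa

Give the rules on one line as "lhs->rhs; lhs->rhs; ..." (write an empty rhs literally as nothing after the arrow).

ab->a; ac->a

  | cbcacbb => cbcabb => cbcab => cbca
  | caacc => caac => caa
  | bbabbbbca => bbabbbca => bbabbca => bbabca => bbaca => bbaa
  | abccc => accc => acc => ac => a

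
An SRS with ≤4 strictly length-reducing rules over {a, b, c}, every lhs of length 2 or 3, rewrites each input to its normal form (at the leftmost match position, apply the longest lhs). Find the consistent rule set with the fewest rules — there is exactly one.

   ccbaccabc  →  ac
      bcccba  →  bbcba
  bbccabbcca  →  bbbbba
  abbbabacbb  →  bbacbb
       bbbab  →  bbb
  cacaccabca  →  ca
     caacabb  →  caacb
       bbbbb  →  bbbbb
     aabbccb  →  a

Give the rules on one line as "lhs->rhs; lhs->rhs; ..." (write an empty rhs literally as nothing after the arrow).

  | ccbaccabc => aaccabc => aababc => aabc => ac
  | bcccba => bbcba
  | bbccabbcca => bbbabbcca => bbbbcca => bbbbba
  | abbbabacbb => bbabacbb => bbacbb

ab->; cc->b; ccb->a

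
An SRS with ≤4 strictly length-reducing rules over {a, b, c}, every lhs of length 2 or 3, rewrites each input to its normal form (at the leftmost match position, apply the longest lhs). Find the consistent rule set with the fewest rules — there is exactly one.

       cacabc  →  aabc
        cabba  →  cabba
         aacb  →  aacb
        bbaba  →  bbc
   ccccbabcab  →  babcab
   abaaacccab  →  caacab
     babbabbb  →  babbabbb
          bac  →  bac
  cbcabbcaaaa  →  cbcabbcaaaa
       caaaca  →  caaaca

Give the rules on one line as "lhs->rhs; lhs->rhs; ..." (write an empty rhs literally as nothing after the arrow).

  | cacabc => aabc
  | cabba
  | aacb
  | bbaba => bbc

aba->c; cac->a; cc->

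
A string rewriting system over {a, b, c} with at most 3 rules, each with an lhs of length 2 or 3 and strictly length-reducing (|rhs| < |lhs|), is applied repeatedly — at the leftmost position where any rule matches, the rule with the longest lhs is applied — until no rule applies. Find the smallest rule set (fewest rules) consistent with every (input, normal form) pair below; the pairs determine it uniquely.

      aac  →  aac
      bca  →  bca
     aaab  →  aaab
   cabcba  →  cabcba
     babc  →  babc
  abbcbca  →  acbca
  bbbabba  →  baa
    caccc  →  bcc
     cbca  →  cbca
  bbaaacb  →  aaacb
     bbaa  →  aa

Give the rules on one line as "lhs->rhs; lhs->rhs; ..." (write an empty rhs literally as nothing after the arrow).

  | aac
  | bca
  | aaab
  | cabcba

bb->; cac->b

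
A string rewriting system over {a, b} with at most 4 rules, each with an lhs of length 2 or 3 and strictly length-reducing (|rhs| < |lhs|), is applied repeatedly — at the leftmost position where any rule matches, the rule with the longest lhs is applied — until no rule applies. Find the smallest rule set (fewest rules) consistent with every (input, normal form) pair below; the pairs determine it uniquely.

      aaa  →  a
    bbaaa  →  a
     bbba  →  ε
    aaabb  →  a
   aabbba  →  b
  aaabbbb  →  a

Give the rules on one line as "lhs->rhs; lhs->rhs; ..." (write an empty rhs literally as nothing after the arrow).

aa->a; aba->b; ba->; bb->

  | aaa => aa => a
  | bbaaa => aaa => aa => a
  | bbba => ba => ε
  | aaabb => aabb => abb => a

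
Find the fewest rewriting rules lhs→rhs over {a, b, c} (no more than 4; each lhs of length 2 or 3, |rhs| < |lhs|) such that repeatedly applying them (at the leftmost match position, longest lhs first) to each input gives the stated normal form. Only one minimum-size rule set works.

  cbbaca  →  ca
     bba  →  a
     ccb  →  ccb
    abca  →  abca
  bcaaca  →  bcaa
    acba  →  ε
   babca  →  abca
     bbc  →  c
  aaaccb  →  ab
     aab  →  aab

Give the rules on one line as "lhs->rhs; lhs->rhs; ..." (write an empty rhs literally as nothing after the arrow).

ac->; ba->; bab->ab; bb->

  | cbbaca => caca => ca
  | bba => a
  | ccb
  | abca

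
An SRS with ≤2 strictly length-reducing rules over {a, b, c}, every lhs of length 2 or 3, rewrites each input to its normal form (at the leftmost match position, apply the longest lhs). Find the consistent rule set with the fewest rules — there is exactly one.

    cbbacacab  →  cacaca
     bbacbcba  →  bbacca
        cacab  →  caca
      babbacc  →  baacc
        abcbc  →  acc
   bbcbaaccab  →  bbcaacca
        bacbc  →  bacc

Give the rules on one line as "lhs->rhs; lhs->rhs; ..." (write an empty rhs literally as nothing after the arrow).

  | cbbacacab => cbacacab => cacacab => cacaca
  | bbacbcba => bbaccba => bbacca
  | cacab => caca
  | babbacc => babacc => baacc

ab->a; cb->c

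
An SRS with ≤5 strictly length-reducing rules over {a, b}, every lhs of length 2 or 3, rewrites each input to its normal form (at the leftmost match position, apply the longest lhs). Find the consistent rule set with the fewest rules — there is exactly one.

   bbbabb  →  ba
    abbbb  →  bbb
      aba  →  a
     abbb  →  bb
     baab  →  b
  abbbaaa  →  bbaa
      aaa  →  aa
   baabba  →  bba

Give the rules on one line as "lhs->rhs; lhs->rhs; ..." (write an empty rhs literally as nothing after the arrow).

aaa->aa; aab->; ab->; bab->a

  | bbbabb => bbab => ba
  | abbbb => bbb
  | aba => a
  | abbb => bb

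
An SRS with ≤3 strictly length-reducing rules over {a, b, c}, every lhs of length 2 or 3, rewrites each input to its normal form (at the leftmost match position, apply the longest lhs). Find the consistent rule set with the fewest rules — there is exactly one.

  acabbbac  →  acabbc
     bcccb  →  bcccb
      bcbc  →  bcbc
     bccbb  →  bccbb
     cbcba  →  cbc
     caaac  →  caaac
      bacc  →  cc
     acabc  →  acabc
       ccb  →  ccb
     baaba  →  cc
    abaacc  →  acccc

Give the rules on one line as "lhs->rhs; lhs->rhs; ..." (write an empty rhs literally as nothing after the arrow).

ba->; baa->cc

  | acabbbac => acabbc
  | bcccb
  | bcbc
  | bccbb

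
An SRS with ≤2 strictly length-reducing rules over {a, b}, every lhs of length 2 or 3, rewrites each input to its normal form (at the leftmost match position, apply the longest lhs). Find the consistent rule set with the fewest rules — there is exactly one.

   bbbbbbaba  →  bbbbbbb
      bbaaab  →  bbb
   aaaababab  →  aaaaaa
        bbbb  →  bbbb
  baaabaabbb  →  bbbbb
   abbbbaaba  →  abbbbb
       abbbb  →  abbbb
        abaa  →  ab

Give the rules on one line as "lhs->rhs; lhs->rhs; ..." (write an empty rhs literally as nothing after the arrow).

aab->aa; ba->b

  | bbbbbbaba => bbbbbbba => bbbbbbb
  | bbaaab => bbaab => bbab => bbb
  | aaaababab => aaaaabab => aaaaaab => aaaaaa
  | bbbb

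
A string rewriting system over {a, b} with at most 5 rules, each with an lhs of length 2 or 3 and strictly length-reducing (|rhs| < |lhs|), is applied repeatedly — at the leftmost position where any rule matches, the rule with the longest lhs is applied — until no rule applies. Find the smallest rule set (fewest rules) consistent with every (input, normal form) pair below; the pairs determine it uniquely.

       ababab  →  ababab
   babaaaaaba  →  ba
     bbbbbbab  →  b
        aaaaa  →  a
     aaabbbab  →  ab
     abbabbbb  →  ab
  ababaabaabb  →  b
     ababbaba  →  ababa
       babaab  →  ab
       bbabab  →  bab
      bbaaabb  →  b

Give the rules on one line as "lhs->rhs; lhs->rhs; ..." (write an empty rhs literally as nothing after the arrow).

  | ababab
  | babaaaaaba => baaaaaaba => aaaaaaba => aaaaba => aaba => ba
  | bbbbbbab => bbbbbab => bbbbab => bbbab => bbab => b
  | aaaaa => aaa => a

aa->; baa->aa; bb->b; bba->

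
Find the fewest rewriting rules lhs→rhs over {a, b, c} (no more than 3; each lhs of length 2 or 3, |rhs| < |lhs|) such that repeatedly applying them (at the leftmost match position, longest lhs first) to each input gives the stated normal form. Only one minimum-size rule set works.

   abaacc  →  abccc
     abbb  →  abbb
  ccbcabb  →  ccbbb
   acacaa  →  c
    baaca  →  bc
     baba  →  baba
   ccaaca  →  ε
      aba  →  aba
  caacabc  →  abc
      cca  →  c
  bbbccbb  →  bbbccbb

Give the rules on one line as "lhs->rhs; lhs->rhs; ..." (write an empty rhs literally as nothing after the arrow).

aa->c; ca->

  | abaacc => abccc
  | abbb
  | ccbcabb => ccbbb
  | acacaa => acaa => aa => c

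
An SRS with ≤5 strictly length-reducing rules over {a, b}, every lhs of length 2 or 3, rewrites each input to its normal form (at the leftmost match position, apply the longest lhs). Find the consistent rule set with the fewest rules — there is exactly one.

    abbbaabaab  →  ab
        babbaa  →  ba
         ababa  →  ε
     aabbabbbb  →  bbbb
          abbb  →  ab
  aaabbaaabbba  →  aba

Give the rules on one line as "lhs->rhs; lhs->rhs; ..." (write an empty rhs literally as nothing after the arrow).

  | abbbaabaab => abbaabaab => abaabaab => ababaab => aaab => ab
  | babbaa => baa => ba
  | ababa => aa => ε
  | aabbabbbb => bbabbbb => bbbb

aa->; abb->ab; baa->ba; bab->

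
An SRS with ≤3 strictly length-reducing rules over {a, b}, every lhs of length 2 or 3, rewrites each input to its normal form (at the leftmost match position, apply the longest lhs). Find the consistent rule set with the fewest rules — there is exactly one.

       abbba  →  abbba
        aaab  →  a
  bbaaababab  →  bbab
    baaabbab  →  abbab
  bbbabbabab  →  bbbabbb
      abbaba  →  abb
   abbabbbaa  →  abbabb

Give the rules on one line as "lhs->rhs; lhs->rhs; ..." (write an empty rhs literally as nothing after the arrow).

aab->; aba->; baa->

  | abbba
  | aaab => a
  | bbaaababab => bababab => bbab
  | baaabbab => abbab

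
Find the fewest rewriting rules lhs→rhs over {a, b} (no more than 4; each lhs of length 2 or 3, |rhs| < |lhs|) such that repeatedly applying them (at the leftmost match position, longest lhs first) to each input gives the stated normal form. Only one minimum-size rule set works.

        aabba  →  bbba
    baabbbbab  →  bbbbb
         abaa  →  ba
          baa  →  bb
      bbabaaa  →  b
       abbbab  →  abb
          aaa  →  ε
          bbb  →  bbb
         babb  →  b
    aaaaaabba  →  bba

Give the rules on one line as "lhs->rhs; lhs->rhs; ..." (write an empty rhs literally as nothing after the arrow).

aa->b; aaa->; aba->b; bab->

  | aabba => bbba
  | baabbbbab => bbbbbbab => bbbbb
  | abaa => ba
  | baa => bb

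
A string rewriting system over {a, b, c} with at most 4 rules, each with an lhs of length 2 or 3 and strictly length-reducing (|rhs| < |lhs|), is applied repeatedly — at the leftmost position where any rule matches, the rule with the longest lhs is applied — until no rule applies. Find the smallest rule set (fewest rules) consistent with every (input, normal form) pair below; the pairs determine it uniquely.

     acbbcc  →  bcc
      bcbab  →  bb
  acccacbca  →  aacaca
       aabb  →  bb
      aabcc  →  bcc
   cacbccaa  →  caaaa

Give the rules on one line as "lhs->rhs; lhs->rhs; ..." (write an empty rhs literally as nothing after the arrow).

ab->b; acc->aa; cb->

  | acbbcc => abcc => bcc
  | bcbab => bab => bb
  | acccacbca => aacacbca => aacaca
  | aabb => abb => bb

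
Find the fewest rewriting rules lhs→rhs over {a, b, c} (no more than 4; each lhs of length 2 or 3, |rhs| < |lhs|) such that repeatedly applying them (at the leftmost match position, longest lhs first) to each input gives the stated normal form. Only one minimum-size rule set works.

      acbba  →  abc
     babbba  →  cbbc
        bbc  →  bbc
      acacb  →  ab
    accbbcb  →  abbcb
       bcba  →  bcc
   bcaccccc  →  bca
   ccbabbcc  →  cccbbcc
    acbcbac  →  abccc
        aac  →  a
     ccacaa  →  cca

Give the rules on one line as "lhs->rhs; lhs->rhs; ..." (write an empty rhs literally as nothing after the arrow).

  | acbba => abba => abc
  | babbba => cbbba => cbbc
  | bbc
  | acacb => aacb => acb => ab

aa->a; ac->a; ba->c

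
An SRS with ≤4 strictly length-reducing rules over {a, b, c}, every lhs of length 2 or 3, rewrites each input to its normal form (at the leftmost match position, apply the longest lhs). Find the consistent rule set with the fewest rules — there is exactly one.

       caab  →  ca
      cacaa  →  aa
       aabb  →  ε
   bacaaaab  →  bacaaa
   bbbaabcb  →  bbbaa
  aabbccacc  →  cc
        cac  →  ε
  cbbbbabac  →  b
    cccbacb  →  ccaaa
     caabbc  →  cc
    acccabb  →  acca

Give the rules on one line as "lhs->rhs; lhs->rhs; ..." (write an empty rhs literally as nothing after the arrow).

  | caab => ca
  | cacaa => aa
  | aabb => ab => ε
  | bacaaaab => bacaaa

ab->; bab->c; cac->; cb->a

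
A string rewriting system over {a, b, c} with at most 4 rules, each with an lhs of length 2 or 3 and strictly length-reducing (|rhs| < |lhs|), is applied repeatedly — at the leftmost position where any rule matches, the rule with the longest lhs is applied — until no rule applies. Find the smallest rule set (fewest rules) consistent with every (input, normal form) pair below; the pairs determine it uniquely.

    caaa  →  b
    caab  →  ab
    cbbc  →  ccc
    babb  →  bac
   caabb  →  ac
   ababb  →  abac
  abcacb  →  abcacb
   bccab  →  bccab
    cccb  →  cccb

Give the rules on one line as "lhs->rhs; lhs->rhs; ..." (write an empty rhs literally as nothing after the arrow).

  | caaa => aa => b
  | caab => ab
  | cbbc => ccc
  | babb => bac

aa->b; bb->c; caa->a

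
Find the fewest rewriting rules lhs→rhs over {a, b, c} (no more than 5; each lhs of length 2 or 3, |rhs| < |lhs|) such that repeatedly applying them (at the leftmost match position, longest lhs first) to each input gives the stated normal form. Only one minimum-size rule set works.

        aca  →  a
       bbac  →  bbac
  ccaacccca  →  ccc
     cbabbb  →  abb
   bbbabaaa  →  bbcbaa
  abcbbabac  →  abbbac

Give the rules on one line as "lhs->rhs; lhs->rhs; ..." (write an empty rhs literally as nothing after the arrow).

aaa->cb; bab->aa; ca->; cbb->bc

  | aca => a
  | bbac
  | ccaacccca => cacccca => cccca => ccc
  | cbabbb => caabb => abb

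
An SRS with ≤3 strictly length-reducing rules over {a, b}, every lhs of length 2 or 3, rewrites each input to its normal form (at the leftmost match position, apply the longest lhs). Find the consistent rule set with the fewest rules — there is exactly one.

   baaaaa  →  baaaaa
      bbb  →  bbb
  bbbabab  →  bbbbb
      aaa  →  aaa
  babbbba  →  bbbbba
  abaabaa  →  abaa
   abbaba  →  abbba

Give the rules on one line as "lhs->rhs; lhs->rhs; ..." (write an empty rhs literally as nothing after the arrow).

  | baaaaa
  | bbb
  | bbbabab => bbbbab => bbbbb
  | aaa

aab->; bab->bb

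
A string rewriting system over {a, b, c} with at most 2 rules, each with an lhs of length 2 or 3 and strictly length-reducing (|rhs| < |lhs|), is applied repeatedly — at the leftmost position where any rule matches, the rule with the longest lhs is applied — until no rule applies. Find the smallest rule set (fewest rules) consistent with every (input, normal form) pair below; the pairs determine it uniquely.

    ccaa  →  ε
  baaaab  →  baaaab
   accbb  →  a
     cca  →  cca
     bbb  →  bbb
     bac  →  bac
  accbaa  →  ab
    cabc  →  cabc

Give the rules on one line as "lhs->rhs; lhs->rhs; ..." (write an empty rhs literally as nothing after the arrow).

caa->b; cb->

  | ccaa => cb => ε
  | baaaab
  | accbb => acb => a
  | cca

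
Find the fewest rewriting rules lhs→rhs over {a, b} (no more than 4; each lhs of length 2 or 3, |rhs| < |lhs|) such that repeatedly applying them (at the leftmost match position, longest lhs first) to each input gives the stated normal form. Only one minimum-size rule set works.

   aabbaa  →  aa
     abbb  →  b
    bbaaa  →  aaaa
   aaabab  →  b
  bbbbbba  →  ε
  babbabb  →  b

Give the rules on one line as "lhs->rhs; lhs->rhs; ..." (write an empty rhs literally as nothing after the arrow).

ab->b; aba->; abb->ab; bb->a

  | aabbaa => aabaa => aa
  | abbb => abb => ab => b
  | bbaaa => aaaa
  | aaabab => aab => ab => b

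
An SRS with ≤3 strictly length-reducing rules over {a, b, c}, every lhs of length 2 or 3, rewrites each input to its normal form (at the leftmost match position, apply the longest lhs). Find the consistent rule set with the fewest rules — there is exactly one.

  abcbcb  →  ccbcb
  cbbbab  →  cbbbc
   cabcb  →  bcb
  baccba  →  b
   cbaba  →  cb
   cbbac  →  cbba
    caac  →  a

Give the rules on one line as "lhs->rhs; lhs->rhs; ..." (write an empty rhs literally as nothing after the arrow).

  | abcbcb => ccbcb
  | cbbbab => cbbbc
  | cabcb => bcb
  | baccba => bacba => baba => bca => b

ab->c; ac->a; ca->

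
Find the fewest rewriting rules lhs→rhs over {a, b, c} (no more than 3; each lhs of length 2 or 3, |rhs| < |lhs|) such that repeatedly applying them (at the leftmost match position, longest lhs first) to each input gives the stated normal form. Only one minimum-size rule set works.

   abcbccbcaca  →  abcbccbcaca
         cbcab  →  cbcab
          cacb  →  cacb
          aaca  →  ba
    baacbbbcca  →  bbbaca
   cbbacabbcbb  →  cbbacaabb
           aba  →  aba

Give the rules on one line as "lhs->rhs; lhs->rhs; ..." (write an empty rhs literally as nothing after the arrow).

  | abcbccbcaca
  | cbcab
  | cacb
  | aaca => ba

aac->b; bbc->a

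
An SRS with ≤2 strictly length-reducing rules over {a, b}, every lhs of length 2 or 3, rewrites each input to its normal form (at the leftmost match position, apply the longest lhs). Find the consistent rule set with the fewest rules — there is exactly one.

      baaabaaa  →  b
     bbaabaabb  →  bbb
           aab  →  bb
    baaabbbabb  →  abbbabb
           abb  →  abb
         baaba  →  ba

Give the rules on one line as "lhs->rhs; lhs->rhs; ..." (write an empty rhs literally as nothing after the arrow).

  | baaabaaa => abaaa => aa => b
  | bbaabaabb => bbaabb => bbb
  | aab => bb
  | baaabbbabb => abbbabb

aa->b; baa->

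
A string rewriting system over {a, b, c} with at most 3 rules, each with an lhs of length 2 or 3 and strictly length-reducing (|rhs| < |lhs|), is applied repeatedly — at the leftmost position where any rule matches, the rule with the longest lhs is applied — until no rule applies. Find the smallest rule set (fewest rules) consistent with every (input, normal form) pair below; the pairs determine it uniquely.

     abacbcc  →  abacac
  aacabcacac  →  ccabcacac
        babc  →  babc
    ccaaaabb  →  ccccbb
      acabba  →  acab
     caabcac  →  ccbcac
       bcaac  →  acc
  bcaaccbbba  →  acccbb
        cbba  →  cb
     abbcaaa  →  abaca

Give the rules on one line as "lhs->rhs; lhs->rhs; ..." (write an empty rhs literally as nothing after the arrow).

  | abacbcc => abacac
  | aacabcacac => ccabcacac
  | babc
  | ccaaaabb => cccaabb => ccccbb

aa->c; bba->b; bcc->ac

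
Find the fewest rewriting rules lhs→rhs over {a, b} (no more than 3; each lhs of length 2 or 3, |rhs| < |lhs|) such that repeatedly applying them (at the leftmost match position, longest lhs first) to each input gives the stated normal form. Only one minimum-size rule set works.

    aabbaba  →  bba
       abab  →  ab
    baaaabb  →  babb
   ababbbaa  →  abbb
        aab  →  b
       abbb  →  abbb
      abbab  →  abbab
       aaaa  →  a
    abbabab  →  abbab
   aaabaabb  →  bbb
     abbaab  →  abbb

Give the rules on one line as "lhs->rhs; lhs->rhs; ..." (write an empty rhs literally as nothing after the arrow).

aa->; aaa->; aba->a

  | aabbaba => bbaba => bba
  | abab => ab
  | baaaabb => babb
  | ababbbaa => abbbaa => abbb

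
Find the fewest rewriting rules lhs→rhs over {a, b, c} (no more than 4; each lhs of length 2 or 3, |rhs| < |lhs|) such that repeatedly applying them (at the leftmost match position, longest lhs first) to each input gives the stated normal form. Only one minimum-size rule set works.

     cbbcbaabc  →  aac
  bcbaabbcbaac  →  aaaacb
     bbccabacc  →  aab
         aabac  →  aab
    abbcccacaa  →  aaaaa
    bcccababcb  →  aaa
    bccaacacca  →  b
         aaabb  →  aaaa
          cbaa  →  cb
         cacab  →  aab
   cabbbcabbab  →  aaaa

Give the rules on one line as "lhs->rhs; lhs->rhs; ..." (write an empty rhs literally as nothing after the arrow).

ba->b; bb->a; bc->b; ca->a

  | cbbcbaabc => cacbaabc => acbaabc => acbabc => acbbc => acac => aac
  | bcbaabbcbaac => bbaabbcbaac => aaabbcbaac => aaaacbaac => aaaacbac => aaaacbc => aaaacb
  | bbccabacc => accabacc => acabacc => aabacc => aabcc => aabc => aab
  | aabac => aabc => aab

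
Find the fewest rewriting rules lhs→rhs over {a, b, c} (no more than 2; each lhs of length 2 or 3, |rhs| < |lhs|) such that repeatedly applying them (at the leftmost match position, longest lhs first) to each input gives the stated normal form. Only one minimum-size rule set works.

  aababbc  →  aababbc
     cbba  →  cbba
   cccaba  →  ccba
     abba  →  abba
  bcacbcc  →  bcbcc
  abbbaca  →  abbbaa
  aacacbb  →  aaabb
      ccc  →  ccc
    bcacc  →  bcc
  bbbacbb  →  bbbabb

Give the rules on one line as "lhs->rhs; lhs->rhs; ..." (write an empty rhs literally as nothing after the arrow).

ac->a; ca->

  | aababbc
  | cbba
  | cccaba => ccba
  | abba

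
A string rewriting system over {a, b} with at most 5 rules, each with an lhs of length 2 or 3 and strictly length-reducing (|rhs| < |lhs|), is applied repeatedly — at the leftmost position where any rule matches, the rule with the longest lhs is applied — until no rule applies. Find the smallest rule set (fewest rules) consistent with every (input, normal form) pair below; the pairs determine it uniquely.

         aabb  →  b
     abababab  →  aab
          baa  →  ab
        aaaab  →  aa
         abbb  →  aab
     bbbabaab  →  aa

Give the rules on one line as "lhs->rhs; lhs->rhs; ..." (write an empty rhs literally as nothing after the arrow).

aaa->ba; ba->b; baa->ab; bb->a

  | aabb => aaa => ba => b
  | abababab => abbabab => aaabab => babab => bbab => aab
  | baa => ab
  | aaaab => baab => abb => aa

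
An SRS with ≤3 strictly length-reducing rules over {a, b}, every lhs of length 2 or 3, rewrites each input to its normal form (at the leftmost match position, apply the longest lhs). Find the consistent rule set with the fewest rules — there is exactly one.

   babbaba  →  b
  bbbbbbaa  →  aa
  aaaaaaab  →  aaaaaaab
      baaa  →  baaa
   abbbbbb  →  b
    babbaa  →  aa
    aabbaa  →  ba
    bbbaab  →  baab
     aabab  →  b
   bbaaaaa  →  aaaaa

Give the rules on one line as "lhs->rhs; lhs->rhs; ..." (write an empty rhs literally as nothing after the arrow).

  | babbaba => bbaba => aba => b
  | bbbbbbaa => bbbbaa => bbaa => aa
  | aaaaaaab
  | baaa

aba->b; abb->b; bb->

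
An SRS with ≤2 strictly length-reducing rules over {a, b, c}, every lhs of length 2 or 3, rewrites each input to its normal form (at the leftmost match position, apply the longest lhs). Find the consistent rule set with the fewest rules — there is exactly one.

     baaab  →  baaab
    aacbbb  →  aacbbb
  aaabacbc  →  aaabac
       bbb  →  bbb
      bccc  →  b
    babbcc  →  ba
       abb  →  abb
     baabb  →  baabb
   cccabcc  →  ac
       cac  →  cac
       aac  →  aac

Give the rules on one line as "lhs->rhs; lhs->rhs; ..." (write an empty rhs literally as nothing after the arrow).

bc->; cc->b

  | baaab
  | aacbbb
  | aaabacbc => aaabac
  | bbb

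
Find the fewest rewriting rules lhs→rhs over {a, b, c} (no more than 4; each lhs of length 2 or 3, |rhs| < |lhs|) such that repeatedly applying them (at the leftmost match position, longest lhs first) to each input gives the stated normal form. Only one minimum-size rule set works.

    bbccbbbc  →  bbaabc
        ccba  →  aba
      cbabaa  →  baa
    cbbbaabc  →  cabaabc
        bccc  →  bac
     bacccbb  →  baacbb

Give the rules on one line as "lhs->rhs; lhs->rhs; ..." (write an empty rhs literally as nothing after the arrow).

bbb->ab; cba->; cc->a

  | bbccbbbc => bbabbbc => bbaabc
  | ccba => aba
  | cbabaa => baa
  | cbbbaabc => cabaabc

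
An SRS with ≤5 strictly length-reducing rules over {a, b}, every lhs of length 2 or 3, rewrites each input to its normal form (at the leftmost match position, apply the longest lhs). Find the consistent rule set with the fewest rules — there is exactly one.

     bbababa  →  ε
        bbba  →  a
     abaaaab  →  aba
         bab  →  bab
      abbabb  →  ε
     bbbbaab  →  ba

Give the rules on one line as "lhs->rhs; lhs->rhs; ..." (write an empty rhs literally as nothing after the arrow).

aa->; aab->a; bb->a; bbb->

  | bbababa => aababa => aaba => aa => ε
  | bbba => a
  | abaaaab => abaab => aba
  | bab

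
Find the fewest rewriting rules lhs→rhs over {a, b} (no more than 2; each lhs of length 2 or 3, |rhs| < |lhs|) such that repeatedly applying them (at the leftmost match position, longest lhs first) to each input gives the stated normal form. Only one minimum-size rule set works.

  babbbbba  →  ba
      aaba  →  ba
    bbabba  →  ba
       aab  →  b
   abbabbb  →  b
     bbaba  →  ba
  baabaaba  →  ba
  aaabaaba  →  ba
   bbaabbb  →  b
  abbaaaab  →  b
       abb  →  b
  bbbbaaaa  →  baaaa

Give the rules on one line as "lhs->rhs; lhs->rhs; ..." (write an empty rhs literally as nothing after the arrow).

  | babbbbba => bbbbbba => bbbbba => bbbba => bbba => bba => ba
  | aaba => aba => ba
  | bbabba => babba => bbba => bba => ba
  | aab => ab => b

ab->b; bb->b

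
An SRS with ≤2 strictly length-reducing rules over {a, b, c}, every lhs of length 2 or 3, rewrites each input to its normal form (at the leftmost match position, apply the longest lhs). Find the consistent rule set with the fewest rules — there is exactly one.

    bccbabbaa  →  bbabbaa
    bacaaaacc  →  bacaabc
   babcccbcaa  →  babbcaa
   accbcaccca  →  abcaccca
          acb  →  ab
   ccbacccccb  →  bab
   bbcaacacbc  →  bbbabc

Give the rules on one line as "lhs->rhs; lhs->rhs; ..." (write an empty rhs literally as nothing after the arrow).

aac->b; cb->b

  | bccbabbaa => bcbabbaa => bbabbaa
  | bacaaaacc => bacaabc
  | babcccbcaa => babccbcaa => babcbcaa => babbcaa
  | accbcaccca => acbcaccca => abcaccca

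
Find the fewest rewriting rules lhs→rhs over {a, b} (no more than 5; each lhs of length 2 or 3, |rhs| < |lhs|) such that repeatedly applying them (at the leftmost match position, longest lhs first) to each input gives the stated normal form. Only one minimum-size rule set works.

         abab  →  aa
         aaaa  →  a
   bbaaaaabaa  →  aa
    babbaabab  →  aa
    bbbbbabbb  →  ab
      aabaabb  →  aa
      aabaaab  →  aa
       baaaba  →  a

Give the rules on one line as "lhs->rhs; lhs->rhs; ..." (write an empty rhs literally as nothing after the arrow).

aaa->; aab->aa; ba->a; bb->a

  | abab => aab => aa
  | aaaa => a
  | bbaaaaabaa => aaaaaabaa => aaabaa => baa => aa
  | babbaabab => abbaabab => aaaabab => abab => aab => aa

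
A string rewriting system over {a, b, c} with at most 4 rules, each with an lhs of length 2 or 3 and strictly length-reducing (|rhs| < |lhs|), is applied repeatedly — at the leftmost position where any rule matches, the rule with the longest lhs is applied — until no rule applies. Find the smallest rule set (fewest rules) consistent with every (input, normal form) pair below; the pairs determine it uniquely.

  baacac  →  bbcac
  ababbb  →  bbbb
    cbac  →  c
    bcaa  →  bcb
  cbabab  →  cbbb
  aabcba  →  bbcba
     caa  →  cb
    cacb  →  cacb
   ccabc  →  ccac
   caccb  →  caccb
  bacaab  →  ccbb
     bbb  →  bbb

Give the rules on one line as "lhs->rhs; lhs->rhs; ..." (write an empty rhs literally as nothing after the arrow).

  | baacac => bbcac
  | ababbb => aabbb => bbbb
  | cbac => ccc => c
  | bcaa => bcb

aa->b; ab->a; bac->cc; ccc->c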